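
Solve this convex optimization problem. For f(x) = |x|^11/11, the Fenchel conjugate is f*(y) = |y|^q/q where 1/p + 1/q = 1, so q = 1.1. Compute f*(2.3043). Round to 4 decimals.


The conjugate exponent q satisfies 1/p + 1/q = 1.
p = 11, so q = 11/(11 - 1) = 1.1
|y|^q = 2.3043^1.1 = 2.5049
f*(2.3043) = 2.5049 / 1.1 = 2.2772


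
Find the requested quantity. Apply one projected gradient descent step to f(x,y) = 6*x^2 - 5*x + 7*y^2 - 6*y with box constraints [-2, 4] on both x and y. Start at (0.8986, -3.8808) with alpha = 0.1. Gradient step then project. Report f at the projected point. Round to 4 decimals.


Step 1: Compute gradient at (0.8986, -3.8808).
grad_x = 2*6*0.8986 - 5 = 5.7832
grad_y = 2*7*-3.8808 - 6 = -60.3312
Step 2: Gradient step.
x_raw = 0.8986 - 0.1*5.7832 = 0.3203
y_raw = -3.8808 - 0.1*-60.3312 = 2.1523
Step 3: Project onto [-2, 4].
x_proj = clip(0.3203) = 0.3203
y_proj = clip(2.1523) = 2.1523
Step 4: Evaluate f.
f(0.3203, 2.1523) = 18.5275


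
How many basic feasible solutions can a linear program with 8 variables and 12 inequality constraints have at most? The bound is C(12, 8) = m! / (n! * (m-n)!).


Each vertex corresponds to some choice of n active constraints out of m, so the number of vertices is at most C(m, n) = m! / (n!(m-n)!).
m = 12, n = 8
Numerator: 12 * 11 * 10 * 9 * 8 * 7 * 6 * 5
Denominator: 8! = 40320
C(12, 8) = 495


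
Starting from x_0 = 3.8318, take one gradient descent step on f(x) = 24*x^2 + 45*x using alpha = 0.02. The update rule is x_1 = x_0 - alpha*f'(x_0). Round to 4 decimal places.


We compute the gradient at x_0 and apply the update.
f'(x) = 48*x + 45
f'(3.8318) = 48*3.8318 + 45 = 228.9264
x_1 = 3.8318 - 0.02*228.9264 = -0.7467


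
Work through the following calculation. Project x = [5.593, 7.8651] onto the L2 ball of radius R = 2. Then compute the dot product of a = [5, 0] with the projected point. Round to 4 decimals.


Step 1: Compute ||x|| (intermediates to 6 decimals).
||x|| = sqrt(5.593^2 + 7.8651^2) = 9.650982
Step 2: Project.
Since ||x|| > R, scale = R/||x|| = 2/9.650982 = 0.207233, proj(x) = scale * x
proj(x) = [1.159054, 1.629908]
Step 3: Dot product.
a^T * proj(x) = 5*1.159054 + 0*1.629908 = 5.7953


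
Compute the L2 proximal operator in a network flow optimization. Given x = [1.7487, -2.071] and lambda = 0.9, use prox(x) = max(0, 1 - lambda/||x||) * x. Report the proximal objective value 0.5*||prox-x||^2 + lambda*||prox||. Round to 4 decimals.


Step 1: Compute ||x||.
||x|| = 2.7105
Step 2: Compute scaling factor.
scale = max(0, 1 - 0.9/2.7105) = 0.668
Step 3: prox(x) = [1.1681, -1.3833]
||prox(x)|| = 1.8105
Step 4: Proximal objective.
0.5*||prox-x||^2 = 0.405
lambda*||prox|| = 1.6295
Total = 2.0345


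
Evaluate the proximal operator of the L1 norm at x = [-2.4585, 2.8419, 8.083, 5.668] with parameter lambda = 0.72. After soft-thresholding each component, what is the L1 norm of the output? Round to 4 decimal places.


Soft-thresholding with lambda = 0.72:
prox(-2.4585) = sign(-2.4585)*max(|-2.4585| - 0.72, 0) = -1.7385
prox(2.8419) = sign(2.8419)*max(|2.8419| - 0.72, 0) = 2.1219
prox(8.083) = sign(8.083)*max(|8.083| - 0.72, 0) = 7.363
prox(5.668) = sign(5.668)*max(|5.668| - 0.72, 0) = 4.948
prox(x) = [-1.7385, 2.1219, 7.363, 4.948]
||prox(x)||_1 = 1.7385 + 2.1219 + 7.363 + 4.948 = 16.1714


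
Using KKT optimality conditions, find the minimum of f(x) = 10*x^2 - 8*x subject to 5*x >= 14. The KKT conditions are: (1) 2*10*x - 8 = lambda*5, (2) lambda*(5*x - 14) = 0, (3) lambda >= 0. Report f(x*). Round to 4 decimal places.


Step 1: Try lambda = 0 (constraint inactive).
x_unc = 8/(2*10) = 0.4
Check: 5*0.4 = 2.0 < 14 -- violated!
Step 2: Constraint must be active: 5*x = 14
x* = 14/5 = 2.8
lambda = (2*10*2.8 - 8)/5 = 9.6
Step 3: Compute optimal value.
f(x*) = 10*2.8^2 - 8*2.8 = 56.0


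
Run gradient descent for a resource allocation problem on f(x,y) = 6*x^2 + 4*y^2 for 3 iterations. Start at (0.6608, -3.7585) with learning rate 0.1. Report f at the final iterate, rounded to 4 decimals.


Gradient descent on f(x,y) = 6*x^2 + 4*y^2.
Starting point: (0.6608, -3.7585), alpha = 0.1
Step 1: grad_x = 2*6*0.6608 = 7.9296, grad_y = 2*4*-3.7585 = -30.068
  x_1 = 0.6608 - 0.1*7.9296 = -0.1322
  y_1 = -3.7585 - 0.1*-30.068 = -0.7517
Step 2: grad_x = 2*6*-0.1322 = -1.5859, grad_y = 2*4*-0.7517 = -6.0136
  x_2 = -0.1322 - 0.1*-1.5859 = 0.0264
  y_2 = -0.7517 - 0.1*-6.0136 = -0.1503
Step 3: grad_x = 2*6*0.0264 = 0.3172, grad_y = 2*4*-0.1503 = -1.2027
  x_3 = 0.0264 - 0.1*0.3172 = -0.0053
  y_3 = -0.1503 - 0.1*-1.2027 = -0.0301
f(-0.0053, -0.0301) = 6*(-0.0053)^2 + 4*(-0.0301)^2 = 0.0038


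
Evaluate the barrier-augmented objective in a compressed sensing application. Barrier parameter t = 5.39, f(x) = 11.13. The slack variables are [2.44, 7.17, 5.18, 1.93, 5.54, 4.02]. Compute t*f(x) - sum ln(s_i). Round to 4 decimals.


Step 1: Compute log-barrier.
ln values: [0.892, 1.9699, 1.6448, 0.6575, 1.712, 1.3913]
phi = -(0.892 + 1.9699 + 1.6448 + 0.6575 + 1.712 + 1.3913) = -8.2675
Step 2: Compute augmented objective.
t*f(x) = 5.39*11.13 = 59.9907
Total = 59.9907 - 8.2675 = 51.7232


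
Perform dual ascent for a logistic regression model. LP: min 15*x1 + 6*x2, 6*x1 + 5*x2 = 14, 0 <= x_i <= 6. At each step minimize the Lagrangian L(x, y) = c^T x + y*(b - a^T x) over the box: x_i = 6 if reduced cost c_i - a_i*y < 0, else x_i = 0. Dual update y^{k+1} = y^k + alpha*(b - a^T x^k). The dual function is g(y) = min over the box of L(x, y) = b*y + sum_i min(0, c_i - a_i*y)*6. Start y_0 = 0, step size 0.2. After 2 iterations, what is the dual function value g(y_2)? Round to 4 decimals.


Dual ascent for LP: min 15*x1 + 6*x2, 6*x1 + 5*x2 = 14, 0 <= x_i <= 6
Step 1: y^k = 0.0, reduced costs: (15.0, 6.0)
  x^k = (0.0, 0.0), subgradient = b - a^T x = 14.0
  y^{k+1} = 0.0 + 0.2*14.0 = 2.8
Step 2: y^k = 2.8, reduced costs: (-1.8, -8.0)
  x^k = (6.0, 6.0), subgradient = b - a^T x = -52.0
  y^{k+1} = 2.8 + 0.2*-52.0 = -7.6
Dual objective at y_2 = -7.6: reduced costs (60.6, 44.0), box minimizer x = (0.0, 0.0)
g(y_2) = b*y + (c1 - a1*y)*x1 + (c2 - a2*y)*x2 = 14*(-7.6) + 60.6*0.0 + 44.0*0.0 = -106.4 + 0.0 + 0.0 = -106.4


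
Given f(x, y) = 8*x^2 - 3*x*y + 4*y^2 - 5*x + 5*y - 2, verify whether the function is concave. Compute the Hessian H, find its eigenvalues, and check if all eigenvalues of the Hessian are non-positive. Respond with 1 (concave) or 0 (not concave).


The Hessian of f(x,y) = 8*x^2 - 3*x*y + 4*y^2 - 5*x + 5*y - 2 is:
H = [[16, -3], [-3, 8]]
Trace = 16 + 8 = 24
Determinant = 16*8 - (-3)^2 = 119
Discriminant = (24)^2 - 4*119 = 100.0
Eigenvalues: lambda_1 = 7.0, lambda_2 = 17.0
The function is not concave.

0


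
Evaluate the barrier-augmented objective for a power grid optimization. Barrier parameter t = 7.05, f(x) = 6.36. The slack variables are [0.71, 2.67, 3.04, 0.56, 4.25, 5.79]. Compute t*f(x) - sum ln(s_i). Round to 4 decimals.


Step 1: Compute log-barrier.
ln values: [-0.3425, 0.9821, 1.1119, -0.5798, 1.4469, 1.7561]
phi = -(-0.3425 + 0.9821 + 1.1119 - 0.5798 + 1.4469 + 1.7561) = -4.3747
Step 2: Compute augmented objective.
t*f(x) = 7.05*6.36 = 44.838
Total = 44.838 - 4.3747 = 40.4633


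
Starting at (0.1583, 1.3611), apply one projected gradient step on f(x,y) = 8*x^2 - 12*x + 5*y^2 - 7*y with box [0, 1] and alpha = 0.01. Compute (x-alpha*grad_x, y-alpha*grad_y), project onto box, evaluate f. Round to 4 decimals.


Step 1: Compute gradient at (0.1583, 1.3611).
grad_x = 2*8*0.1583 - 12 = -9.4672
grad_y = 2*5*1.3611 - 7 = 6.611
Step 2: Gradient step.
x_raw = 0.1583 - 0.01*-9.4672 = 0.253
y_raw = 1.3611 - 0.01*6.611 = 1.295
Step 3: Project onto [0, 1].
x_proj = clip(0.253) = 0.253
y_proj = clip(1.295) = 1.0
Step 4: Evaluate f.
f(0.253, 1.0) = -4.5237


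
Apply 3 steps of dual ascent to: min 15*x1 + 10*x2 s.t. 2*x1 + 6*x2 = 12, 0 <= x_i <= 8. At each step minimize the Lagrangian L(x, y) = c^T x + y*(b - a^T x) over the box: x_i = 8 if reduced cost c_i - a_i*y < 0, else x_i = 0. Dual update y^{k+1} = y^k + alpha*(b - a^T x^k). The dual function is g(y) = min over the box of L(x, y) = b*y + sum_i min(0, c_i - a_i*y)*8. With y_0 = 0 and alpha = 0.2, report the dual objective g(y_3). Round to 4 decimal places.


Dual ascent for LP: min 15*x1 + 10*x2, 2*x1 + 6*x2 = 12, 0 <= x_i <= 8
Step 1: y^k = 0.0, reduced costs: (15.0, 10.0)
  x^k = (0.0, 0.0), subgradient = b - a^T x = 12.0
  y^{k+1} = 0.0 + 0.2*12.0 = 2.4
Step 2: y^k = 2.4, reduced costs: (10.2, -4.4)
  x^k = (0.0, 8.0), subgradient = b - a^T x = -36.0
  y^{k+1} = 2.4 + 0.2*-36.0 = -4.8
Step 3: y^k = -4.8, reduced costs: (24.6, 38.8)
  x^k = (0.0, 0.0), subgradient = b - a^T x = 12.0
  y^{k+1} = -4.8 + 0.2*12.0 = -2.4
Dual objective at y_3 = -2.4: reduced costs (19.8, 24.4), box minimizer x = (0.0, 0.0)
g(y_3) = b*y + (c1 - a1*y)*x1 + (c2 - a2*y)*x2 = 12*(-2.4) + 19.8*0.0 + 24.4*0.0 = -28.8 + 0.0 + 0.0 = -28.8


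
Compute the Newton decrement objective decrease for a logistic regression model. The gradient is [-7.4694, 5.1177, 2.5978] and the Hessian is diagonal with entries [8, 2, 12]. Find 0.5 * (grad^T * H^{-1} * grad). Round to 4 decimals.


Step 1: H is diagonal, so H^(-1) * g = [-0.9337, 2.5589, 0.2165].
Step 2: g^T H^(-1) g = sum_i g_i^2 / H_ii
  = (-7.4694)^2/8 + (5.1177)^2/2 + (2.5978)^2/12
  = 6.974 + 13.0954 + 0.5624 = 20.6318
Step 3: Objective decrease = 0.5 * g^T H^(-1) g = 10.3159


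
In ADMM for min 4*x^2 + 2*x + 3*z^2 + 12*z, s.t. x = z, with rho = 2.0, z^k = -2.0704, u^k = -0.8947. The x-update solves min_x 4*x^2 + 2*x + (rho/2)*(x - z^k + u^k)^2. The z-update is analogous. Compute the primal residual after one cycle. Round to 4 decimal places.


ADMM iteration with rho = 2.0, z^k = -2.0704, u^k = -0.8947
Step 1: x-update.
Minimize 4*x^2 + 2*x + (2.0/2)*(x + 2.0704 - 0.8947)^2
FOC: (2*4 + 2.0)*x = -2 + 2.0*(-2.0704 + 0.8947)
x^{k+1} = -0.4351
Step 2: z-update.
Minimize 3*z^2 + 12*z + (2.0/2)*(-0.4351 - z - 0.8947)^2
FOC: (2*3 + 2.0)*z = -12 + 2.0*(-0.4351 - 0.8947)
z^{k+1} = -1.8325
Step 3: u-update.
u^{k+1} = -0.8947 - 0.4351 + 1.8325 = 0.5026
Step 4: Primal residual = |-0.4351 + 1.8325| = 1.3973


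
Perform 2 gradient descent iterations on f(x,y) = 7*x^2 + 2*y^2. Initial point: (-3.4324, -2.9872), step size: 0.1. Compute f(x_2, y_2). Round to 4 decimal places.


Gradient descent on f(x,y) = 7*x^2 + 2*y^2.
Starting point: (-3.4324, -2.9872), alpha = 0.1
Step 1: grad_x = 2*7*-3.4324 = -48.0536, grad_y = 2*2*-2.9872 = -11.9488
  x_1 = -3.4324 - 0.1*-48.0536 = 1.373
  y_1 = -2.9872 - 0.1*-11.9488 = -1.7923
Step 2: grad_x = 2*7*1.373 = 19.2214, grad_y = 2*2*-1.7923 = -7.1693
  x_2 = 1.373 - 0.1*19.2214 = -0.5492
  y_2 = -1.7923 - 0.1*-7.1693 = -1.0754
f(-0.5492, -1.0754) = 7*(-0.5492)^2 + 2*(-1.0754)^2 = 4.4242


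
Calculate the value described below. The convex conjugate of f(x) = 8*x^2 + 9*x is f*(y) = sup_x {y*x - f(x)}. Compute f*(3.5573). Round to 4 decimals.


f*(y) = sup_x {y*x - a*x^2 - b*x} = sup_x {(y-b)*x - a*x^2}
FOC: (y - b) - 2a*x = 0 => x* = (y - b)/(2a)
x* = (3.5573 - 9)/(2*8) = -0.3402
f*(3.5573) = (y-b)^2/(4a) = (3.5573 - 9)^2/(4*8)
= 29.623/32 = 0.9257


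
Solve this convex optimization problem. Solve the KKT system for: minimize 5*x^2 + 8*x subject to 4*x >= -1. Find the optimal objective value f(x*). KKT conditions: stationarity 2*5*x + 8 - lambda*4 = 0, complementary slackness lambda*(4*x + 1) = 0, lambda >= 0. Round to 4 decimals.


Step 1: Try lambda = 0 (constraint inactive).
x_unc = -8/(2*5) = -0.8
Check: 4*-0.8 = -3.2 < -1 -- violated!
Step 2: Constraint must be active: 4*x = -1
x* = -1/4 = -0.25
lambda = (2*5*(-0.25) + 8)/4 = 1.375
Step 3: Compute optimal value.
f(x*) = 5*(-0.25)^2 + 8*(-0.25) = -1.6875


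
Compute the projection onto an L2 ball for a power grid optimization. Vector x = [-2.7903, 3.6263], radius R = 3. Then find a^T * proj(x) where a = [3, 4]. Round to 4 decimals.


Step 1: Compute ||x|| (intermediates to 6 decimals).
||x|| = sqrt((-2.7903)^2 + 3.6263^2) = 4.575568
Step 2: Project.
Since ||x|| > R, scale = R/||x|| = 3/4.575568 = 0.655656, proj(x) = scale * x
proj(x) = [-1.829477, 2.377605]
Step 3: Dot product.
a^T * proj(x) = 3*(-1.829477) + 4*2.377605 = 4.022


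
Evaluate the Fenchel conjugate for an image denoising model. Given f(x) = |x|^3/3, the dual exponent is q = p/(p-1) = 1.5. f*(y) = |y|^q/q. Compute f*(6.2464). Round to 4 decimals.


The conjugate exponent q satisfies 1/p + 1/q = 1.
p = 3, so q = 3/(3 - 1) = 1.5
|y|^q = 6.2464^1.5 = 15.6115
f*(6.2464) = 15.6115 / 1.5 = 10.4077


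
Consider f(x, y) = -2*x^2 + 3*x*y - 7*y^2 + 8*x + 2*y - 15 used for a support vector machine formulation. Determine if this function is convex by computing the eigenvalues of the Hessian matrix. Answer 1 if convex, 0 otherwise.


The Hessian of f(x,y) = -2*x^2 + 3*x*y - 7*y^2 + 8*x + 2*y - 15 is:
H = [[-4, 3], [3, -14]]
Trace = -4 - 14 = -18
Determinant = -4*-14 - (3)^2 = 47
Discriminant = (-18)^2 - 4*47 = 136.0
Eigenvalues: lambda_1 = -14.831, lambda_2 = -3.169
The function is not convex.

0


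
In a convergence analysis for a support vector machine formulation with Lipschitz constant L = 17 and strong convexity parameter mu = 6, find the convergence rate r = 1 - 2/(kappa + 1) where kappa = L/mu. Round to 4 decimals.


Step 1: Compute the condition number.
kappa = L/mu = 17/6 = 2.8333
Step 2: Compute the convergence rate.
r = 1 - 2/(kappa + 1) = 1 - 2*mu/(L + mu) = (L - mu)/(L + mu) = 11/23 = 0.4783


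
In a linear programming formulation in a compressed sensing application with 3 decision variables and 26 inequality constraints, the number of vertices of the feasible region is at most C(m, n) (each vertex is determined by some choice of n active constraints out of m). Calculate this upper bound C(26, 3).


Each vertex corresponds to some choice of n active constraints out of m, so the number of vertices is at most C(m, n) = m! / (n!(m-n)!).
m = 26, n = 3
Numerator: 26 * 25 * 24
Denominator: 3! = 6
C(26, 3) = 2600


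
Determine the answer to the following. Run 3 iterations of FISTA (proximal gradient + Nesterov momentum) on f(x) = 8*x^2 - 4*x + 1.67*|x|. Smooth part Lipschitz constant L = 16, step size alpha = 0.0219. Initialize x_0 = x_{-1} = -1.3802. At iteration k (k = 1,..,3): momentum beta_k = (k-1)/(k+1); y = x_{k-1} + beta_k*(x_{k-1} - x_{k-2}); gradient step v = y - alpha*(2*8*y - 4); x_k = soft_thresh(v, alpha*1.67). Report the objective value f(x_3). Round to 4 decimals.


FISTA on f(x) = 8*x^2 - 4*x + 1.67*|x|
L = 16, alpha = 0.0219
Iteration 1: beta = 0.0, y = -1.3802 + 0.0*(-1.3802 + 1.3802) = -1.3802
  grad(y) = -26.0832, v = y - alpha*grad = -0.809
  prox(v) = soft_thresh(-0.809, 0.0366) = -0.7724
Iteration 2: beta = 0.3333, y = -0.7724 + 0.3333*(-0.7724 + 1.3802) = -0.5698
  grad(y) = -13.1169, v = y - alpha*grad = -0.2825
  prox(v) = soft_thresh(-0.2825, 0.0366) = -0.246
Iteration 3: beta = 0.5, y = -0.246 + 0.5*(-0.246 + 0.7724) = 0.0172
  grad(y) = -3.7241, v = y - alpha*grad = 0.0988
  prox(v) = soft_thresh(0.0988, 0.0366) = 0.0622
f(x_3) = 8*0.0622^2 - 4*0.0622 + 1.67*|0.0622| = -0.114


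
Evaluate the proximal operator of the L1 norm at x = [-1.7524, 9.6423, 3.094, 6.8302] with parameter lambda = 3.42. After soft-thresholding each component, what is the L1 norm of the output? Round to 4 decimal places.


Soft-thresholding with lambda = 3.42:
prox(-1.7524) = sign(-1.7524)*max(|-1.7524| - 3.42, 0) = 0.0
prox(9.6423) = sign(9.6423)*max(|9.6423| - 3.42, 0) = 6.2223
prox(3.094) = sign(3.094)*max(|3.094| - 3.42, 0) = 0.0
prox(6.8302) = sign(6.8302)*max(|6.8302| - 3.42, 0) = 3.4102
prox(x) = [0.0, 6.2223, 0.0, 3.4102]
||prox(x)||_1 = 0.0 + 6.2223 + 0.0 + 3.4102 = 9.6325


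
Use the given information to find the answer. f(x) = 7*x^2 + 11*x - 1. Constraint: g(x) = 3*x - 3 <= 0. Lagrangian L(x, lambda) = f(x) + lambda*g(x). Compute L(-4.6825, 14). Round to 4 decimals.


Step 1: Evaluate f(x).
f(-4.6825) = 7*(-4.6825)^2 + 11*(-4.6825) - 1 = 100.9731
Step 2: Evaluate g(x).
g(-4.6825) = 3*-4.6825 - 3 = -17.0475
Step 3: Compute Lagrangian.
L = 100.9731 + 14*-17.0475 = -137.6919


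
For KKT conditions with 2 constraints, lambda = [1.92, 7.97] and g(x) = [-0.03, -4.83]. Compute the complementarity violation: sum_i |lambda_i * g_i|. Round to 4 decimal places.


KKT complementary slackness check:
lambda_1 * g_1 = 1.92 * -0.03 = -0.0576
lambda_2 * g_2 = 7.97 * -4.83 = -38.4951
Total violation = 0.0576 + 38.4951 = 38.5527


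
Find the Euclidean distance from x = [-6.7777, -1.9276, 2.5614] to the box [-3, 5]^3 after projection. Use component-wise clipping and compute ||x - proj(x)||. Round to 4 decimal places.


Project each component onto [-3, 5].
clip(-6.7777) = -3.0, clip(-1.9276) = -1.9276, clip(2.5614) = 2.5614
Projection = [-3.0, -1.9276, 2.5614]
Squared diffs: [14.271, 0.0, 0.0]
Distance = sqrt(14.271) = 3.7777


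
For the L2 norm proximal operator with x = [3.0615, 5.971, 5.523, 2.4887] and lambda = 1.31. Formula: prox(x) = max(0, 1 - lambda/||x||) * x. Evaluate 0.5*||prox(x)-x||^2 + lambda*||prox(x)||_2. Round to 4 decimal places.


Step 1: Compute ||x||.
||x|| = 9.0401
Step 2: Compute scaling factor.
scale = max(0, 1 - 1.31/9.0401) = 0.8551
Step 3: prox(x) = [2.6179, 5.1057, 4.7227, 2.1281]
||prox(x)|| = 7.7301
Step 4: Proximal objective.
0.5*||prox-x||^2 = 0.8581
lambda*||prox|| = 10.1264
Total = 10.9844


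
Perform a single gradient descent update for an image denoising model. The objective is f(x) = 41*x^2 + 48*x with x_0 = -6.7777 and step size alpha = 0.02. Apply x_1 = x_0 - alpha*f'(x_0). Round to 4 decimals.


We compute the gradient at x_0 and apply the update.
f'(x) = 82*x + 48
f'(-6.7777) = 82*-6.7777 + 48 = -507.7714
x_1 = -6.7777 - 0.02*-507.7714 = 3.3777


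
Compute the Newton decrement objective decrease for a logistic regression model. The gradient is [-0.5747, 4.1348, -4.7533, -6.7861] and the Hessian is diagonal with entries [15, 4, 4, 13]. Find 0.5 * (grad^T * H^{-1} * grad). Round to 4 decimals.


Step 1: H is diagonal, so H^(-1) * g = [-0.0383, 1.0337, -1.1883, -0.522].
Step 2: g^T H^(-1) g = sum_i g_i^2 / H_ii
  = (-0.5747)^2/15 + (4.1348)^2/4 + (-4.7533)^2/4 + (-6.7861)^2/13
  = 0.022 + 4.2741 + 5.6485 + 3.5424 = 13.487
Step 3: Objective decrease = 0.5 * g^T H^(-1) g = 6.7435


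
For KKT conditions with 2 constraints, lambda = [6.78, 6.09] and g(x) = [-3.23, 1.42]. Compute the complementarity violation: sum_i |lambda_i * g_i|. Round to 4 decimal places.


KKT complementary slackness check:
lambda_1 * g_1 = 6.78 * -3.23 = -21.8994
lambda_2 * g_2 = 6.09 * 1.42 = 8.6478
Total violation = 21.8994 + 8.6478 = 30.5472


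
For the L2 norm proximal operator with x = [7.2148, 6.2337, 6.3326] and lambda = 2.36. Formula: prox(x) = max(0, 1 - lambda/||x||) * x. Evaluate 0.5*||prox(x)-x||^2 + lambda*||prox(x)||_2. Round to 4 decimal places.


Step 1: Compute ||x||.
||x|| = 11.4461
Step 2: Compute scaling factor.
scale = max(0, 1 - 2.36/11.4461) = 0.7938
Step 3: prox(x) = [5.7272, 4.9484, 5.0269]
||prox(x)|| = 9.0861
Step 4: Proximal objective.
0.5*||prox-x||^2 = 2.7848
lambda*||prox|| = 21.4432
Total = 24.2281


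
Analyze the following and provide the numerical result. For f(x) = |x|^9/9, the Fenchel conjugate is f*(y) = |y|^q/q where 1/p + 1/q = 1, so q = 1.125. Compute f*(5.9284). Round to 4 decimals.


The conjugate exponent q satisfies 1/p + 1/q = 1.
p = 9, so q = 9/(9 - 1) = 1.125
|y|^q = 5.9284^1.125 = 7.4055
f*(5.9284) = 7.4055 / 1.125 = 6.5827


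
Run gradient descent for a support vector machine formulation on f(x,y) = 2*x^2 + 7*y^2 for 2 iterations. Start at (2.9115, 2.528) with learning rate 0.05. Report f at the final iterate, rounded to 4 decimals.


Gradient descent on f(x,y) = 2*x^2 + 7*y^2.
Starting point: (2.9115, 2.528), alpha = 0.05
Step 1: grad_x = 2*2*2.9115 = 11.646, grad_y = 2*7*2.528 = 35.392
  x_1 = 2.9115 - 0.05*11.646 = 2.3292
  y_1 = 2.528 - 0.05*35.392 = 0.7584
Step 2: grad_x = 2*2*2.3292 = 9.3168, grad_y = 2*7*0.7584 = 10.6176
  x_2 = 2.3292 - 0.05*9.3168 = 1.8634
  y_2 = 0.7584 - 0.05*10.6176 = 0.2275
f(1.8634, 0.2275) = 2*1.8634^2 + 7*0.2275^2 = 7.3066


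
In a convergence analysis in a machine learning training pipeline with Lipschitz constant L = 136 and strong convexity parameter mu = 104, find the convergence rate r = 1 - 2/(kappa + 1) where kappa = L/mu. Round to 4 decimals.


Step 1: Compute the condition number.
kappa = L/mu = 136/104 = 1.3077
Step 2: Compute the convergence rate.
r = 1 - 2/(kappa + 1) = 1 - 2*mu/(L + mu) = (L - mu)/(L + mu) = 32/240 = 0.1333


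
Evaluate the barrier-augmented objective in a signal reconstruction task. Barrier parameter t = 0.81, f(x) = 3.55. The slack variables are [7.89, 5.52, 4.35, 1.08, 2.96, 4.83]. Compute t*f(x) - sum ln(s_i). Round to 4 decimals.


Step 1: Compute log-barrier.
ln values: [2.0656, 1.7084, 1.4702, 0.077, 1.0852, 1.5748]
phi = -(2.0656 + 1.7084 + 1.4702 + 0.077 + 1.0852 + 1.5748) = -7.9811
Step 2: Compute augmented objective.
t*f(x) = 0.81*3.55 = 2.8755
Total = 2.8755 - 7.9811 = -5.1056


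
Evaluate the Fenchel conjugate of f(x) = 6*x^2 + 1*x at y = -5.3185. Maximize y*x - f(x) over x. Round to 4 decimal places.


f*(y) = sup_x {y*x - a*x^2 - b*x} = sup_x {(y-b)*x - a*x^2}
FOC: (y - b) - 2a*x = 0 => x* = (y - b)/(2a)
x* = (-5.3185 - 1)/(2*6) = -0.5265
f*(-5.3185) = (y-b)^2/(4a) = (-5.3185 - 1)^2/(4*6)
= 39.9234/24 = 1.6635


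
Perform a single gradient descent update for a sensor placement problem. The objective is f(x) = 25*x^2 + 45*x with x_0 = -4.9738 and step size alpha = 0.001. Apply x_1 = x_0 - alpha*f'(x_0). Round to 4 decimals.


We compute the gradient at x_0 and apply the update.
f'(x) = 50*x + 45
f'(-4.9738) = 50*-4.9738 + 45 = -203.69
x_1 = -4.9738 - 0.001*-203.69 = -4.7701


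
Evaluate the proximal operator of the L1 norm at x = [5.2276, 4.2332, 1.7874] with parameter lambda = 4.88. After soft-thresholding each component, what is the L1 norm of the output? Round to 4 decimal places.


Soft-thresholding with lambda = 4.88:
prox(5.2276) = sign(5.2276)*max(|5.2276| - 4.88, 0) = 0.3476
prox(4.2332) = sign(4.2332)*max(|4.2332| - 4.88, 0) = 0.0
prox(1.7874) = sign(1.7874)*max(|1.7874| - 4.88, 0) = 0.0
prox(x) = [0.3476, 0.0, 0.0]
||prox(x)||_1 = 0.3476 + 0.0 + 0.0 = 0.3476


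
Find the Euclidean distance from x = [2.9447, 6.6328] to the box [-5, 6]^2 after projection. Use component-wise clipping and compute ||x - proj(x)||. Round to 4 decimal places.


Project each component onto [-5, 6].
clip(2.9447) = 2.9447, clip(6.6328) = 6.0
Projection = [2.9447, 6.0]
Squared diffs: [0.0, 0.4004]
Distance = sqrt(0.4004) = 0.6328


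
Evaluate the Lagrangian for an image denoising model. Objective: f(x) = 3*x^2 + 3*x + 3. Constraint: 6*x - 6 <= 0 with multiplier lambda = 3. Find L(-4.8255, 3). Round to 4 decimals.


Step 1: Evaluate f(x).
f(-4.8255) = 3*(-4.8255)^2 + 3*(-4.8255) + 3 = 58.3799
Step 2: Evaluate g(x).
g(-4.8255) = 6*-4.8255 - 6 = -34.953
Step 3: Compute Lagrangian.
L = 58.3799 + 3*-34.953 = -46.4791


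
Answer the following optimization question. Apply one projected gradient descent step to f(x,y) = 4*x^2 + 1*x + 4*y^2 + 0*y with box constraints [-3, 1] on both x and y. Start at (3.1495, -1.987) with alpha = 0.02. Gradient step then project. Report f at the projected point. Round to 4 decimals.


Step 1: Compute gradient at (3.1495, -1.987).
grad_x = 2*4*3.1495 + 1 = 26.196
grad_y = 2*4*-1.987 + 0 = -15.896
Step 2: Gradient step.
x_raw = 3.1495 - 0.02*26.196 = 2.6256
y_raw = -1.987 - 0.02*-15.896 = -1.6691
Step 3: Project onto [-3, 1].
x_proj = clip(2.6256) = 1.0
y_proj = clip(-1.6691) = -1.6691
Step 4: Evaluate f.
f(1.0, -1.6691) = 16.1433


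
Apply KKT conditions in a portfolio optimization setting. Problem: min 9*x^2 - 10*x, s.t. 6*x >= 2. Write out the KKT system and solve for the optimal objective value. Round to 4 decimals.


Step 1: Try lambda = 0 (constraint inactive).
Stationarity: 2*9*x - 10 = 0
x* = 10/(2*9) = 5/9 = 0.5556 (rounded; the exact value 5/9 is used below)
Check constraint: 6*0.5556 = 3.3336 >= 2 -- satisfied.
Step 2: Compute optimal value.
f(x*) = 9*(5/9)^2 - 10*(5/9) = -2.7778


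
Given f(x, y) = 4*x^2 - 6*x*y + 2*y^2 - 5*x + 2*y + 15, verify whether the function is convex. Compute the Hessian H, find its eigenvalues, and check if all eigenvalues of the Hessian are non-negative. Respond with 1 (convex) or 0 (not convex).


The Hessian of f(x,y) = 4*x^2 - 6*x*y + 2*y^2 - 5*x + 2*y + 15 is:
H = [[8, -6], [-6, 4]]
Trace = 8 + 4 = 12
Determinant = 8*4 - (-6)^2 = -4
Discriminant = (12)^2 - 4*-4 = 160.0
Eigenvalues: lambda_1 = -0.3246, lambda_2 = 12.3246
The function is not convex.

0


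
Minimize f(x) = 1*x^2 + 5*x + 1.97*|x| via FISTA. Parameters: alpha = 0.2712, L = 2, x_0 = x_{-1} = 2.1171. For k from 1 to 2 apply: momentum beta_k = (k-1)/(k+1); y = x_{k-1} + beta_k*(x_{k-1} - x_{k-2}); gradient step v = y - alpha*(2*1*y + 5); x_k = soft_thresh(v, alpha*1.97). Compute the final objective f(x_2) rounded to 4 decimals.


FISTA on f(x) = 1*x^2 + 5*x + 1.97*|x|
L = 2, alpha = 0.2712
Iteration 1: beta = 0.0, y = 2.1171 + 0.0*(2.1171 - 2.1171) = 2.1171
  grad(y) = 9.2342, v = y - alpha*grad = -0.3872
  prox(v) = soft_thresh(-0.3872, 0.5343) = 0.0
Iteration 2: beta = 0.3333, y = 0.0 + 0.3333*(0.0 - 2.1171) = -0.7057
  grad(y) = 3.5886, v = y - alpha*grad = -1.6789
  prox(v) = soft_thresh(-1.6789, 0.5343) = -1.1447
f(x_2) = 1*(-1.1447)^2 + 5*(-1.1447) + 1.97*|-1.1447| = -2.1581


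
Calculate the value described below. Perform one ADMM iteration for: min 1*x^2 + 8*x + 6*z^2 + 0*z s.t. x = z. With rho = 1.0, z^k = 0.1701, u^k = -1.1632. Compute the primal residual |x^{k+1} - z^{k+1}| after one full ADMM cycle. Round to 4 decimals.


ADMM iteration with rho = 1.0, z^k = 0.1701, u^k = -1.1632
Step 1: x-update.
Minimize 1*x^2 + 8*x + (1.0/2)*(x - 0.1701 - 1.1632)^2
FOC: (2*1 + 1.0)*x = -8 + 1.0*(0.1701 + 1.1632)
x^{k+1} = -2.2222
Step 2: z-update.
Minimize 6*z^2 + 0*z + (1.0/2)*(-2.2222 - z - 1.1632)^2
FOC: (2*6 + 1.0)*z = 0 + 1.0*(-2.2222 - 1.1632)
z^{k+1} = -0.2604
Step 3: u-update.
u^{k+1} = -1.1632 - 2.2222 + 0.2604 = -3.125
Step 4: Primal residual = |-2.2222 + 0.2604| = 1.9618


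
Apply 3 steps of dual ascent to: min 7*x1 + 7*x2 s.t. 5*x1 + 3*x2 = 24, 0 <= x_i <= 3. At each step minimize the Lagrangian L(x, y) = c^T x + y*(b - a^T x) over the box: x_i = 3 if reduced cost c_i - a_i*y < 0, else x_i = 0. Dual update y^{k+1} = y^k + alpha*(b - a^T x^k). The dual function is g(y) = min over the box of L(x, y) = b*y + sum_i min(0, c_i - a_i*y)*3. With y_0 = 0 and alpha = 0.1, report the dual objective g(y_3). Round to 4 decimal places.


Dual ascent for LP: min 7*x1 + 7*x2, 5*x1 + 3*x2 = 24, 0 <= x_i <= 3
Step 1: y^k = 0.0, reduced costs: (7.0, 7.0)
  x^k = (0.0, 0.0), subgradient = b - a^T x = 24.0
  y^{k+1} = 0.0 + 0.1*24.0 = 2.4
Step 2: y^k = 2.4, reduced costs: (-5.0, -0.2)
  x^k = (3.0, 3.0), subgradient = b - a^T x = 0.0
  y^{k+1} = 2.4 + 0.1*0.0 = 2.4
Step 3: y^k = 2.4, reduced costs: (-5.0, -0.2)
  x^k = (3.0, 3.0), subgradient = b - a^T x = 0.0
  y^{k+1} = 2.4 + 0.1*0.0 = 2.4
Dual objective at y_3 = 2.4: reduced costs (-5.0, -0.2), box minimizer x = (3.0, 3.0)
g(y_3) = b*y + (c1 - a1*y)*x1 + (c2 - a2*y)*x2 = 24*2.4 + (-5.0)*3.0 + (-0.2)*3.0 = 57.6 - 15.0 - 0.6 = 42.0


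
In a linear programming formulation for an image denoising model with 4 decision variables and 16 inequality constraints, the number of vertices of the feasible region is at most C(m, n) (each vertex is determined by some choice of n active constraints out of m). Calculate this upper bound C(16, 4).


Each vertex corresponds to some choice of n active constraints out of m, so the number of vertices is at most C(m, n) = m! / (n!(m-n)!).
m = 16, n = 4
Numerator: 16 * 15 * 14 * 13
Denominator: 4! = 24
C(16, 4) = 1820


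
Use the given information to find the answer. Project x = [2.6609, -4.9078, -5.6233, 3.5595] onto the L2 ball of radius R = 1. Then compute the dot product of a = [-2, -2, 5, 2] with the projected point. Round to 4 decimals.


Step 1: Compute ||x|| (intermediates to 6 decimals).
||x|| = sqrt(2.6609^2 + (-4.9078)^2 + (-5.6233)^2 + 3.5595^2) = 8.686681
Step 2: Project.
Since ||x|| > R, scale = R/||x|| = 1/8.686681 = 0.115119, proj(x) = scale * x
proj(x) = [0.30632, -0.564981, -0.647349, 0.409766]
Step 3: Dot product.
a^T * proj(x) = -2*0.30632 - 2*(-0.564981) + 5*(-0.647349) + 2*0.409766 = -1.8999


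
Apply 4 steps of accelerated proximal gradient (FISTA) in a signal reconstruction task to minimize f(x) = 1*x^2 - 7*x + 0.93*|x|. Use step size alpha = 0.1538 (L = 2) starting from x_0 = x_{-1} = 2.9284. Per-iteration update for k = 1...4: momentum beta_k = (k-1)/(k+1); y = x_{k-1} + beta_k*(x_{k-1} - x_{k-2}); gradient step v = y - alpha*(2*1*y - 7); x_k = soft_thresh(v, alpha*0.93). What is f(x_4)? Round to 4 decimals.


FISTA on f(x) = 1*x^2 - 7*x + 0.93*|x|
L = 2, alpha = 0.1538
Iteration 1: beta = 0.0, y = 2.9284 + 0.0*(2.9284 - 2.9284) = 2.9284
  grad(y) = -1.1432, v = y - alpha*grad = 3.1042
  prox(v) = soft_thresh(3.1042, 0.143) = 2.9612
Iteration 2: beta = 0.3333, y = 2.9612 + 0.3333*(2.9612 - 2.9284) = 2.9721
  grad(y) = -1.0558, v = y - alpha*grad = 3.1345
  prox(v) = soft_thresh(3.1345, 0.143) = 2.9915
Iteration 3: beta = 0.5, y = 2.9915 + 0.5*(2.9915 - 2.9612) = 3.0066
  grad(y) = -0.9868, v = y - alpha*grad = 3.1584
  prox(v) = soft_thresh(3.1584, 0.143) = 3.0153
Iteration 4: beta = 0.6, y = 3.0153 + 0.6*(3.0153 - 2.9915) = 3.0297
  grad(y) = -0.9407, v = y - alpha*grad = 3.1743
  prox(v) = soft_thresh(3.1743, 0.143) = 3.0313
f(x_4) = 1*3.0313^2 - 7*3.0313 + 0.93*|3.0313| = -9.2112


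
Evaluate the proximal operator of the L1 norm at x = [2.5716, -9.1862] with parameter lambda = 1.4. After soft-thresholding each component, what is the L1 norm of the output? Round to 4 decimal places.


Soft-thresholding with lambda = 1.4:
prox(2.5716) = sign(2.5716)*max(|2.5716| - 1.4, 0) = 1.1716
prox(-9.1862) = sign(-9.1862)*max(|-9.1862| - 1.4, 0) = -7.7862
prox(x) = [1.1716, -7.7862]
||prox(x)||_1 = 1.1716 + 7.7862 = 8.9578


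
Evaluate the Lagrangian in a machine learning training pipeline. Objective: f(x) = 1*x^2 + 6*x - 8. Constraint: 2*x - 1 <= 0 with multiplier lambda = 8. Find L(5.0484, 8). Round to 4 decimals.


Step 1: Evaluate f(x).
f(5.0484) = 1*5.0484^2 + 6*5.0484 - 8 = 47.7767
Step 2: Evaluate g(x).
g(5.0484) = 2*5.0484 - 1 = 9.0968
Step 3: Compute Lagrangian.
L = 47.7767 + 8*9.0968 = 120.5511


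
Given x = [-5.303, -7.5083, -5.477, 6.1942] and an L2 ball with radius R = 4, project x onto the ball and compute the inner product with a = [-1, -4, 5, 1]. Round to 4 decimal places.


Step 1: Compute ||x|| (intermediates to 6 decimals).
||x|| = sqrt((-5.303)^2 + (-7.5083)^2 + (-5.477)^2 + 6.1942^2) = 12.363738
Step 2: Project.
Since ||x|| > R, scale = R/||x|| = 4/12.363738 = 0.323527, proj(x) = scale * x
proj(x) = [-1.715664, -2.429138, -1.771957, 2.003991]
Step 3: Dot product.
a^T * proj(x) = -1*(-1.715664) - 4*(-2.429138) + 5*(-1.771957) + 1*2.003991 = 4.5764


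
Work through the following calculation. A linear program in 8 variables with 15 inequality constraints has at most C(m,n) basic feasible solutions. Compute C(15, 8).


Each vertex corresponds to some choice of n active constraints out of m, so the number of vertices is at most C(m, n) = m! / (n!(m-n)!).
m = 15, n = 8
Numerator: 15 * 14 * 13 * 12 * 11 * 10 * 9 * 8
Denominator: 8! = 40320
C(15, 8) = 6435


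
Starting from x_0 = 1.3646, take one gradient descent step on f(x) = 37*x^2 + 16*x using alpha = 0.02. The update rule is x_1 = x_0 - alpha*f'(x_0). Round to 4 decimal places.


We compute the gradient at x_0 and apply the update.
f'(x) = 74*x + 16
f'(1.3646) = 74*1.3646 + 16 = 116.9804
x_1 = 1.3646 - 0.02*116.9804 = -0.975


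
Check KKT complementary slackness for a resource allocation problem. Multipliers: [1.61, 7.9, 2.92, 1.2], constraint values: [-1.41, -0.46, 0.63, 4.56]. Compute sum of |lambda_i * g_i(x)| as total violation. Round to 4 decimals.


KKT complementary slackness check:
lambda_1 * g_1 = 1.61 * -1.41 = -2.2701
lambda_2 * g_2 = 7.9 * -0.46 = -3.634
lambda_3 * g_3 = 2.92 * 0.63 = 1.8396
lambda_4 * g_4 = 1.2 * 4.56 = 5.472
Total violation = 2.2701 + 3.634 + 1.8396 + 5.472 = 13.2157


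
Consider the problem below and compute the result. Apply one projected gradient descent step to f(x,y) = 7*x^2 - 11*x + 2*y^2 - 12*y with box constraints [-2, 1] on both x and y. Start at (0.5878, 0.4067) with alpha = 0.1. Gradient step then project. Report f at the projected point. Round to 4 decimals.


Step 1: Compute gradient at (0.5878, 0.4067).
grad_x = 2*7*0.5878 - 11 = -2.7708
grad_y = 2*2*0.4067 - 12 = -10.3732
Step 2: Gradient step.
x_raw = 0.5878 - 0.1*-2.7708 = 0.8649
y_raw = 0.4067 - 0.1*-10.3732 = 1.444
Step 3: Project onto [-2, 1].
x_proj = clip(0.8649) = 0.8649
y_proj = clip(1.444) = 1.0
Step 4: Evaluate f.
f(0.8649, 1.0) = -14.2776


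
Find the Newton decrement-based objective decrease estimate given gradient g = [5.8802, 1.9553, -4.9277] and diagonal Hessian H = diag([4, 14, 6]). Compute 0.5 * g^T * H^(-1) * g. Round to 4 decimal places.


Step 1: H is diagonal, so H^(-1) * g = [1.4701, 0.1397, -0.8213].
Step 2: g^T H^(-1) g = sum_i g_i^2 / H_ii
  = (5.8802)^2/4 + (1.9553)^2/14 + (-4.9277)^2/6
  = 8.6442 + 0.2731 + 4.047 = 12.9643
Step 3: Objective decrease = 0.5 * g^T H^(-1) g = 6.4822


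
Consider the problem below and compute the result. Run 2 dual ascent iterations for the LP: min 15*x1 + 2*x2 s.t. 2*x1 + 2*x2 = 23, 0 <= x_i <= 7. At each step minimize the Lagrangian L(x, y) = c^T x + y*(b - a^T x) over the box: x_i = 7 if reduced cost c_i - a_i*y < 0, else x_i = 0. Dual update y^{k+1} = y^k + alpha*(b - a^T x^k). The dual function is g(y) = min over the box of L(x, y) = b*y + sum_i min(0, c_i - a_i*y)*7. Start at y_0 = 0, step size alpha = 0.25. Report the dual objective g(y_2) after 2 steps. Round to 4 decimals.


Dual ascent for LP: min 15*x1 + 2*x2, 2*x1 + 2*x2 = 23, 0 <= x_i <= 7
Step 1: y^k = 0.0, reduced costs: (15.0, 2.0)
  x^k = (0.0, 0.0), subgradient = b - a^T x = 23.0
  y^{k+1} = 0.0 + 0.25*23.0 = 5.75
Step 2: y^k = 5.75, reduced costs: (3.5, -9.5)
  x^k = (0.0, 7.0), subgradient = b - a^T x = 9.0
  y^{k+1} = 5.75 + 0.25*9.0 = 8.0
Dual objective at y_2 = 8.0: reduced costs (-1.0, -14.0), box minimizer x = (7.0, 7.0)
g(y_2) = b*y + (c1 - a1*y)*x1 + (c2 - a2*y)*x2 = 23*8.0 + (-1.0)*7.0 + (-14.0)*7.0 = 184.0 - 7.0 - 98.0 = 79.0


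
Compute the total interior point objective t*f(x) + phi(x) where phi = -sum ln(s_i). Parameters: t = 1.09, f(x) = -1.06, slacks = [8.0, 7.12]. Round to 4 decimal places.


Step 1: Compute log-barrier.
ln values: [2.0794, 1.9629]
phi = -(2.0794 + 1.9629) = -4.0423
Step 2: Compute augmented objective.
t*f(x) = 1.09*-1.06 = -1.1554
Total = -1.1554 - 4.0423 = -5.1977


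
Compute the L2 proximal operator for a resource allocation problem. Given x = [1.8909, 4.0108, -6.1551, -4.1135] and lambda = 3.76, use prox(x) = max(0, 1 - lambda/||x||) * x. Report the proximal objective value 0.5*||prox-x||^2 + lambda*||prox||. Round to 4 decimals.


Step 1: Compute ||x||.
||x|| = 8.6295
Step 2: Compute scaling factor.
scale = max(0, 1 - 3.76/8.6295) = 0.5643
Step 3: prox(x) = [1.067, 2.2632, -3.4732, -2.3212]
||prox(x)|| = 4.8695
Step 4: Proximal objective.
0.5*||prox-x||^2 = 7.0688
lambda*||prox|| = 18.3093
Total = 25.3781


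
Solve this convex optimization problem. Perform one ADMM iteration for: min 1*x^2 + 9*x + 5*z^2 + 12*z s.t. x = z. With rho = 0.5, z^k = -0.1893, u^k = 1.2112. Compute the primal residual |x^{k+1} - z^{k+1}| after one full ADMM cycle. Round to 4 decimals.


ADMM iteration with rho = 0.5, z^k = -0.1893, u^k = 1.2112
Step 1: x-update.
Minimize 1*x^2 + 9*x + (0.5/2)*(x + 0.1893 + 1.2112)^2
FOC: (2*1 + 0.5)*x = -9 + 0.5*(-0.1893 - 1.2112)
x^{k+1} = -3.8801
Step 2: z-update.
Minimize 5*z^2 + 12*z + (0.5/2)*(-3.8801 - z + 1.2112)^2
FOC: (2*5 + 0.5)*z = -12 + 0.5*(-3.8801 + 1.2112)
z^{k+1} = -1.2699
Step 3: u-update.
u^{k+1} = 1.2112 - 3.8801 + 1.2699 = -1.399
Step 4: Primal residual = |-3.8801 + 1.2699| = 2.6102


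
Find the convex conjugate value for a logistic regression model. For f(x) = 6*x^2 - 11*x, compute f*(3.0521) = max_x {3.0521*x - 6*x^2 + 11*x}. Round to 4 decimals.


f*(y) = sup_x {y*x - a*x^2 - b*x} = sup_x {(y-b)*x - a*x^2}
FOC: (y - b) - 2a*x = 0 => x* = (y - b)/(2a)
x* = (3.0521 + 11)/(2*6) = 1.171
f*(3.0521) = (y-b)^2/(4a) = (3.0521 + 11)^2/(4*6)
= 197.4615/24 = 8.2276


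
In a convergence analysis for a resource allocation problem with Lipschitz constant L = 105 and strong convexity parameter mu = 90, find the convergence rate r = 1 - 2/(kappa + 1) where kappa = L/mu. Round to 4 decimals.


Step 1: Compute the condition number.
kappa = L/mu = 105/90 = 1.1667
Step 2: Compute the convergence rate.
r = 1 - 2/(kappa + 1) = 1 - 2*mu/(L + mu) = (L - mu)/(L + mu) = 15/195 = 0.0769


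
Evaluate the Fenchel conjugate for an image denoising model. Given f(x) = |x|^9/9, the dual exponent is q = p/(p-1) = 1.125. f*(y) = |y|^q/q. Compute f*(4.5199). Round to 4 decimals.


The conjugate exponent q satisfies 1/p + 1/q = 1.
p = 9, so q = 9/(9 - 1) = 1.125
|y|^q = 4.5199^1.125 = 5.4578
f*(4.5199) = 5.4578 / 1.125 = 4.8514


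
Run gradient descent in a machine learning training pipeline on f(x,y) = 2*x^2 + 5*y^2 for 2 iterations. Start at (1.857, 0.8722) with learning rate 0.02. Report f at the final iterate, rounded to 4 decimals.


Gradient descent on f(x,y) = 2*x^2 + 5*y^2.
Starting point: (1.857, 0.8722), alpha = 0.02
Step 1: grad_x = 2*2*1.857 = 7.428, grad_y = 2*5*0.8722 = 8.722
  x_1 = 1.857 - 0.02*7.428 = 1.7084
  y_1 = 0.8722 - 0.02*8.722 = 0.6978
Step 2: grad_x = 2*2*1.7084 = 6.8338, grad_y = 2*5*0.6978 = 6.9776
  x_2 = 1.7084 - 0.02*6.8338 = 1.5718
  y_2 = 0.6978 - 0.02*6.9776 = 0.5582
f(1.5718, 0.5582) = 2*1.5718^2 + 5*0.5582^2 = 6.4989


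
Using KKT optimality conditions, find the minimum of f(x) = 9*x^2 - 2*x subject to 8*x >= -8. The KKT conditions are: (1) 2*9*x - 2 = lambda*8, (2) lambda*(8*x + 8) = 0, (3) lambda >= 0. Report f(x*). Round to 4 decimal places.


Step 1: Try lambda = 0 (constraint inactive).
Stationarity: 2*9*x - 2 = 0
x* = 2/(2*9) = 1/9 = 0.1111 (rounded; the exact value 1/9 is used below)
Check constraint: 8*0.1111 = 0.8888 >= -8 -- satisfied.
Step 2: Compute optimal value.
f(x*) = 9*(1/9)^2 - 2*(1/9) = -0.1111


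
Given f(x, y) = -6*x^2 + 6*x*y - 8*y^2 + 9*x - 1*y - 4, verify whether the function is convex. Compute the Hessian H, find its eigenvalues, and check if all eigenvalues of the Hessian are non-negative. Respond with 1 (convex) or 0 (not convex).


The Hessian of f(x,y) = -6*x^2 + 6*x*y - 8*y^2 + 9*x - 1*y - 4 is:
H = [[-12, 6], [6, -16]]
Trace = -12 - 16 = -28
Determinant = -12*-16 - (6)^2 = 156
Discriminant = (-28)^2 - 4*156 = 160.0
Eigenvalues: lambda_1 = -20.3246, lambda_2 = -7.6754
The function is not convex.

0


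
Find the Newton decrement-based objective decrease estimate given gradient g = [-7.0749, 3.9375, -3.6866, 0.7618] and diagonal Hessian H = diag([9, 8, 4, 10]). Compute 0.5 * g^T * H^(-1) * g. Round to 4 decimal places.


Step 1: H is diagonal, so H^(-1) * g = [-0.7861, 0.4922, -0.9217, 0.0762].
Step 2: g^T H^(-1) g = sum_i g_i^2 / H_ii
  = (-7.0749)^2/9 + (3.9375)^2/8 + (-3.6866)^2/4 + (0.7618)^2/10
  = 5.5616 + 1.938 + 3.3978 + 0.058 = 10.9554
Step 3: Objective decrease = 0.5 * g^T H^(-1) g = 5.4777


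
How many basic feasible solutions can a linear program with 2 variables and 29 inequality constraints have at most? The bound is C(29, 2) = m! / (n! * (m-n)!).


Each vertex corresponds to some choice of n active constraints out of m, so the number of vertices is at most C(m, n) = m! / (n!(m-n)!).
m = 29, n = 2
Numerator: 29 * 28
Denominator: 2! = 2
C(29, 2) = 406


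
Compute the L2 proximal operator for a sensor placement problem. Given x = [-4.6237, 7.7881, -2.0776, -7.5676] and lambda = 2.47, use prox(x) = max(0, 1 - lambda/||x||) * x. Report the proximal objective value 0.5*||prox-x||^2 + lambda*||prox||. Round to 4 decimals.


Step 1: Compute ||x||.
||x|| = 11.9841
Step 2: Compute scaling factor.
scale = max(0, 1 - 2.47/11.9841) = 0.7939
Step 3: prox(x) = [-3.6707, 6.1829, -1.6494, -6.0079]
||prox(x)|| = 9.5141
Step 4: Proximal objective.
0.5*||prox-x||^2 = 3.0505
lambda*||prox|| = 23.4998
Total = 26.5502
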